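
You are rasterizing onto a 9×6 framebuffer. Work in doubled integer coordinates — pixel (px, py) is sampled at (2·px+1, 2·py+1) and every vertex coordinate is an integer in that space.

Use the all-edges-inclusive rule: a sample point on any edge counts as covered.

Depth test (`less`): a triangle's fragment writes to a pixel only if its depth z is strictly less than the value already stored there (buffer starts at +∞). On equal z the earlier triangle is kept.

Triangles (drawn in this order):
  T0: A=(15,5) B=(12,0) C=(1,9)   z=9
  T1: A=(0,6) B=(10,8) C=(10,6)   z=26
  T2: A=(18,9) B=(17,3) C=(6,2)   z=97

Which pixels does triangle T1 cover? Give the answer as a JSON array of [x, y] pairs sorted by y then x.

T0:
  2·area = 82  (B↔C swapped to make it positive)
  edge (15, 5)→(1, 9): d=(-14,4) inclusive
  edge (1, 9)→(12, 0): d=(11,-9) inclusive
  edge (12, 0)→(15, 5): d=(3,5) inclusive
    (5,0)@(11, 1): e=[72,2,8] → #
    (6,0)@(13, 1): e=[64,20,-2] → ·
    (4,1)@(9, 3): e=[52,6,24] → #
    (6,1)@(13, 3): e=[36,42,4] → #
    (7,1)@(15, 3): e=[28,60,-6] → ·
    (3,2)@(7, 5): e=[32,10,40] → #
    (7,2)@(15, 5): e=[0,82,0] → #  [on edge]
    (8,2)@(17, 5): e=[-8,100,-10] → ·
    (2,3)@(5, 7): e=[12,14,56] → #
    (4,3)@(9, 7): e=[-4,50,36] → ·
    (5,3)@(11, 7): e=[-12,68,26] → ·
    (6,3)@(13, 7): e=[-20,86,16] → ·
    (0,4)@(1, 9): e=[0,0,82] → #  [on edge]
  covered (12 px):
    · · · · · # · · ·
    · · · · # # # · ·
    · · · # # # # # ·
    · · # # · · · · ·
    # · · · · · · · ·
    · · · · · · · · ·
T1:
  2·area = 20  (B↔C swapped to make it positive)
  edge (0, 6)→(10, 6): d=(10,0) inclusive
  edge (10, 6)→(10, 8): d=(0,2) inclusive
  edge (10, 8)→(0, 6): d=(-10,-2) inclusive
    (2,3)@(5, 7): e=[10,10,0] → #  [on edge]
    (3,3)@(7, 7): e=[10,6,4] → #
    (4,3)@(9, 7): e=[10,2,8] → #
    (5,3)@(11, 7): e=[10,-2,12] → ·
    (2,4)@(5, 9): e=[30,10,-20] → ·
    (3,4)@(7, 9): e=[30,6,-16] → ·
    (4,4)@(9, 9): e=[30,2,-12] → ·
    (7,4)@(15, 9): e=[30,-10,0] → ·  [on edge]
  covered (3 px):
    · · · · · · · · ·
    · · · · · · · · ·
    · · · · · · · · ·
    · · # # # · · · ·
    · · · · · · · · ·
    · · · · · · · · ·
T2:
  2·area = 65  (B↔C swapped to make it positive)
  edge (18, 9)→(6, 2): d=(-12,-7) inclusive
  edge (6, 2)→(17, 3): d=(11,1) inclusive
  edge (17, 3)→(18, 9): d=(1,6) inclusive
    (4,1)@(9, 3): e=[9,8,48] → #
    (5,1)@(11, 3): e=[23,6,36] → #
    (6,1)@(13, 3): e=[37,4,24] → #
    (7,1)@(15, 3): e=[51,2,12] → #
    (8,1)@(17, 3): e=[65,0,0] → #  [on edge]
    (4,2)@(9, 5): e=[-15,30,50] → ·
    (5,2)@(11, 5): e=[-1,28,38] → ·
    (6,2)@(13, 5): e=[13,26,26] → #
    (6,3)@(13, 7): e=[-11,48,28] → ·
    (7,3)@(15, 7): e=[3,46,16] → #
    (7,4)@(15, 9): e=[-21,68,18] → ·
    (8,4)@(17, 9): e=[-7,66,6] → ·
  covered (10 px):
    · · · · · · · · ·
    · · · · # # # # #
    · · · · · · # # #
    · · · · · · · # #
    · · · · · · · · ·
    · · · · · · · · ·

Result: [[2,3],[3,3],[4,3]]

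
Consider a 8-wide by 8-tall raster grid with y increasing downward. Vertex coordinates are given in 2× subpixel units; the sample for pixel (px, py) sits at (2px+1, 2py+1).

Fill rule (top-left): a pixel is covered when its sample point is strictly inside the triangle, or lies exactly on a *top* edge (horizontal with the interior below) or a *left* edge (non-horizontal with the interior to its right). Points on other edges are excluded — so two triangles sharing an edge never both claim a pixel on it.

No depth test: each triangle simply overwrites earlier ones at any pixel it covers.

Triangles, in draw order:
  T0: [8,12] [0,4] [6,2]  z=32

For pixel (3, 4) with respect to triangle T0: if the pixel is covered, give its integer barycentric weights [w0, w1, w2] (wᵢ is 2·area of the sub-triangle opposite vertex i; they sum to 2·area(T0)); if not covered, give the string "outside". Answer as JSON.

T0:
  2·area = 64
  edge (8, 12)→(0, 4): d=(-8,-8) top-left  bias=+0
  edge (0, 4)→(6, 2): d=(6,-2) top-left  bias=+0
  edge (6, 2)→(8, 12): d=(2,10) right/bottom  bias=-1
    (4,0)@(9, 1): e=[96,0,-32] → ·  [on edge]
    (1,1)@(3, 3): e=[32,0,32] → #  [on edge]
    (2,1)@(5, 3): e=[48,4,12] → #
    (3,1)@(7, 3): e=[64,8,-8] → ·
    (0,2)@(1, 5): e=[0,8,56] → #  [on edge]
    (3,2)@(7, 5): e=[48,20,-4] → ·
    (0,3)@(1, 7): e=[-16,20,60] → ·
    (1,3)@(3, 7): e=[0,24,40] → #  [on edge]
    (3,3)@(7, 7): e=[32,32,0] → ·  [on edge]
    (1,4)@(3, 9): e=[-16,36,44] → ·
    (2,4)@(5, 9): e=[0,40,24] → #  [on edge]
    (3,4)@(7, 9): e=[16,44,4] → #
    (3,5)@(7, 11): e=[0,56,8] → #  [on edge]
    (4,6)@(9, 13): e=[0,72,-8] → ·  [on edge]
    (5,7)@(11, 15): e=[0,88,-24] → ·  [on edge]
  covered (10 px):
    · · · · · · · ·
    · # # · · · · ·
    # # # · · · · ·
    · # # · · · · ·
    · · # # · · · ·
    · · · # · · · ·
    · · · · · · · ·
    · · · · · · · ·

Answer: [44,4,16]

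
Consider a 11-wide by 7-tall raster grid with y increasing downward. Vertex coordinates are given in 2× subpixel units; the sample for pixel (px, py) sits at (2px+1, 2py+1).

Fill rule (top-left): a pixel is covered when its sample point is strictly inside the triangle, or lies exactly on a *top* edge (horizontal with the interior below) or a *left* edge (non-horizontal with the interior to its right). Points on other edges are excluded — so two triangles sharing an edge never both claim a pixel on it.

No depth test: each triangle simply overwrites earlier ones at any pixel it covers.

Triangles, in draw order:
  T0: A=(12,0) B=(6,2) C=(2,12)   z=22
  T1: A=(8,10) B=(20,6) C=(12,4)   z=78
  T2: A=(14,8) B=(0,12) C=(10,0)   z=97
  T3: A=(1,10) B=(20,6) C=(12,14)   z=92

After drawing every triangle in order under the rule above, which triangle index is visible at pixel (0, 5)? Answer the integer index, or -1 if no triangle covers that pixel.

T0:
  2·area = 52  (B↔C swapped to make it positive)
  edge (12, 0)→(2, 12): d=(-10,12) right/bottom  bias=-1
  edge (2, 12)→(6, 2): d=(4,-10) top-left  bias=+0
  edge (6, 2)→(12, 0): d=(6,-2) top-left  bias=+0
    (4,0)@(9, 1): e=[26,26,0] → █  [on edge]
    (5,0)@(11, 1): e=[2,46,4] → █
    (6,0)@(13, 1): e=[-22,66,8] → ·
    (1,1)@(3, 3): e=[78,-26,0] → ·  [on edge]
    (3,1)@(7, 3): e=[30,14,8] → █
    (5,1)@(11, 3): e=[-18,54,16] → ·
    (2,2)@(5, 5): e=[34,2,16] → █
    (4,2)@(9, 5): e=[-14,42,24] → ·
    (2,3)@(5, 7): e=[14,10,28] → █
    (3,3)@(7, 7): e=[-10,30,32] → ·
    (2,4)@(5, 9): e=[-6,18,40] → ·
  covered (7 px):
    · · · · █ █ · · · · ·
    · · · █ █ · · · · · ·
    · · █ █ · · · · · · ·
    · · █ · · · · · · · ·
    · · · · · · · · · · ·
    · · · · · · · · · · ·
    · · · · · · · · · · ·
T1:
  2·area = 56  (B↔C swapped to make it positive)
  edge (8, 10)→(12, 4): d=(4,-6) top-left  bias=+0
  edge (12, 4)→(20, 6): d=(8,2) right/bottom  bias=-1
  edge (20, 6)→(8, 10): d=(-12,4) right/bottom  bias=-1
    (6,2)@(13, 5): e=[10,6,40] → █
    (7,2)@(15, 5): e=[22,2,32] → █
    (8,2)@(17, 5): e=[34,-2,24] → ·
    (5,3)@(11, 7): e=[6,26,24] → █
    (8,3)@(17, 7): e=[42,14,0] → ·  [on edge]
    (4,4)@(9, 9): e=[2,46,8] → █
    (5,4)@(11, 9): e=[14,42,0] → ·  [on edge]
    (6,4)@(13, 9): e=[26,38,-8] → ·
    (7,4)@(15, 9): e=[38,34,-16] → ·
    (2,5)@(5, 11): e=[-14,70,0] → ·  [on edge]
    (4,5)@(9, 11): e=[10,62,-16] → ·
  covered (6 px):
    · · · · · · · · · · ·
    · · · · · · · · · · ·
    · · · · · · █ █ · · ·
    · · · · · █ █ █ · · ·
    · · · · █ · · · · · ·
    · · · · · · · · · · ·
    · · · · · · · · · · ·
T2:
  2·area = 128
  edge (14, 8)→(0, 12): d=(-14,4) right/bottom  bias=-1
  edge (0, 12)→(10, 0): d=(10,-12) top-left  bias=+0
  edge (10, 0)→(14, 8): d=(4,8) right/bottom  bias=-1
    (4,1)@(9, 3): e=[90,18,20] → █
    (5,1)@(11, 3): e=[82,42,4] → █
    (6,1)@(13, 3): e=[74,66,-12] → ·
    (3,2)@(7, 5): e=[70,14,44] → █
    (6,2)@(13, 5): e=[46,86,-4] → ·
    (2,3)@(5, 7): e=[50,10,68] → █
    (6,3)@(13, 7): e=[18,106,4] → █
    (7,3)@(15, 7): e=[10,130,-12] → ·
    (1,4)@(3, 9): e=[30,6,92] → █
    (5,4)@(11, 9): e=[-2,102,28] → ·
    (6,4)@(13, 9): e=[-10,126,12] → ·
    (0,5)@(1, 11): e=[10,2,116] → █
  covered (16 px):
    · · · · · · · · · · ·
    · · · · █ █ · · · · ·
    · · · █ █ █ · · · · ·
    · · █ █ █ █ █ · · · ·
    · █ █ █ █ · · · · · ·
    █ █ · · · · · · · · ·
    · · · · · · · · · · ·
T3:
  2·area = 120
  edge (1, 10)→(20, 6): d=(19,-4) top-left  bias=+0
  edge (20, 6)→(12, 14): d=(-8,8) right/bottom  bias=-1
  edge (12, 14)→(1, 10): d=(-11,-4) top-left  bias=+0
    (10,2)@(21, 5): e=[-15,0,135] → ·  [on edge]
    (8,3)@(17, 7): e=[7,16,97] → █
    (9,3)@(19, 7): e=[15,0,105] → ·  [on edge]
    (3,4)@(7, 9): e=[5,80,35] → █
    (4,4)@(9, 9): e=[13,64,43] → █
    (5,4)@(11, 9): e=[21,48,51] → █
    (6,4)@(13, 9): e=[29,32,59] → █
    (7,4)@(15, 9): e=[37,16,67] → █
    (8,4)@(17, 9): e=[45,0,75] → ·  [on edge]
    (2,5)@(5, 11): e=[35,80,5] → █
    (7,5)@(15, 11): e=[75,0,45] → ·  [on edge]
    (2,6)@(5, 13): e=[73,64,-17] → ·
    (6,6)@(13, 13): e=[105,0,15] → ·  [on edge]
  covered (12 px):
    · · · · · · · · · · ·
    · · · · · · · · · · ·
    · · · · · · · · · · ·
    · · · · · · · · █ · ·
    · · · █ █ █ █ █ · · ·
    · · █ █ █ █ █ · · · ·
    · · · · · █ · · · · ·

Z-buffer (winner per pixel, '.' = empty):
  . . . . 0 0 . . . . .
  . . . 0 2 2 . . . . .
  . . 0 2 2 2 1 1 . . .
  . . 2 2 2 2 2 1 3 . .
  . 2 2 3 3 3 3 3 . . .
  2 2 3 3 3 3 3 . . . .
  . . . . . 3 . . . . .

Answer: 2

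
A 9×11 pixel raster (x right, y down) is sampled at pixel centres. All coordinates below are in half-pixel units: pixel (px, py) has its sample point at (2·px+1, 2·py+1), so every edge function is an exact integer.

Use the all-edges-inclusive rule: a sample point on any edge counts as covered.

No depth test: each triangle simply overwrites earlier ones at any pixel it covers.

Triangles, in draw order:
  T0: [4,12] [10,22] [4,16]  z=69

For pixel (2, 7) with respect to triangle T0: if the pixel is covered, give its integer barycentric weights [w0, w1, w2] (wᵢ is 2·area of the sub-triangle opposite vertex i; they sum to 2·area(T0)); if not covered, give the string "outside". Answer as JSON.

T0:
  2·area = 24
  edge (4, 12)→(10, 22): d=(6,10) inclusive
  edge (10, 22)→(4, 16): d=(-6,-6) inclusive
  edge (4, 16)→(4, 12): d=(0,-4) inclusive
    (0,3)@(1, 7): e=[0,36,-12] → ·  [on edge]
    (0,6)@(1, 13): e=[36,0,-12] → ·  [on edge]
    (1,7)@(3, 15): e=[28,0,-4] → ·  [on edge]
    (2,7)@(5, 15): e=[8,12,4] → #
    (3,7)@(7, 15): e=[-12,24,12] → ·
    (2,8)@(5, 17): e=[20,0,4] → #  [on edge]
    (3,8)@(7, 17): e=[0,12,12] → #  [on edge]
    (4,8)@(9, 17): e=[-20,24,20] → ·
    (2,9)@(5, 19): e=[32,-12,4] → ·
    (3,9)@(7, 19): e=[12,0,12] → #  [on edge]
    (4,9)@(9, 19): e=[-8,12,20] → ·
    (3,10)@(7, 21): e=[24,-12,12] → ·
    (4,10)@(9, 21): e=[4,0,20] → #  [on edge]
  covered (5 px):
    · · · · · · · · ·
    · · · · · · · · ·
    · · · · · · · · ·
    · · · · · · · · ·
    · · · · · · · · ·
    · · · · · · · · ·
    · · · · · · · · ·
    · · # · · · · · ·
    · · # # · · · · ·
    · · · # · · · · ·
    · · · · # · · · ·

Final: [12,4,8]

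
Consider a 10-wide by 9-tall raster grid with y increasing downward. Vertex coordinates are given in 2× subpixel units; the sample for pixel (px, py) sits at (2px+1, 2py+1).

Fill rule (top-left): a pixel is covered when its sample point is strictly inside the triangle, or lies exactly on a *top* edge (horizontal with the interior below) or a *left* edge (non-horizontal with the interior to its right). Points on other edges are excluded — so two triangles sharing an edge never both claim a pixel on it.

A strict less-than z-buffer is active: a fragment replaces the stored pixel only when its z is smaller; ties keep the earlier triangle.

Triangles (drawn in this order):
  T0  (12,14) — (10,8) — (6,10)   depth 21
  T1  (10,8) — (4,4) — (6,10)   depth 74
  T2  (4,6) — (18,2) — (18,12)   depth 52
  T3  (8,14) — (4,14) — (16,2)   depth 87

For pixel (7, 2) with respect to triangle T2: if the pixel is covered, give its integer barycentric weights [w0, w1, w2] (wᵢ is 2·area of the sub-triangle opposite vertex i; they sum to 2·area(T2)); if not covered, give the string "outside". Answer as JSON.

T0:
  2·area = 28  (B↔C swapped to make it positive)
  edge (12, 14)→(6, 10): d=(-6,-4) top-left  bias=+0
  edge (6, 10)→(10, 8): d=(4,-2) top-left  bias=+0
  edge (10, 8)→(12, 14): d=(2,6) right/bottom  bias=-1
    (4,2)@(9, 5): e=[42,-14,0] → .  [on edge]
    (4,4)@(9, 9): e=[18,2,8] → X
    (5,4)@(11, 9): e=[26,6,-4] → .
    (4,5)@(9, 11): e=[6,10,12] → X
    (5,5)@(11, 11): e=[14,14,0] → .  [on edge]
    (4,6)@(9, 13): e=[-6,18,16] → .
    (5,6)@(11, 13): e=[2,22,4] → X
    (6,6)@(13, 13): e=[10,26,-8] → .
    (5,7)@(11, 15): e=[-10,30,8] → .
    (6,8)@(13, 17): e=[-14,42,0] → .  [on edge]
  covered (3 px):
    . . . . . . . . . .
    . . . . . . . . . .
    . . . . . . . . . .
    . . . . . . . . . .
    . . . . X . . . . .
    . . . . X . . . . .
    . . . . . X . . . .
    . . . . . . . . . .
    . . . . . . . . . .
T1:
  2·area = 28  (B↔C swapped to make it positive)
  edge (10, 8)→(6, 10): d=(-4,2) right/bottom  bias=-1
  edge (6, 10)→(4, 4): d=(-2,-6) top-left  bias=+0
  edge (4, 4)→(10, 8): d=(6,4) right/bottom  bias=-1
    (1,0)@(3, 1): e=[42,0,-14] → .  [on edge]
    (2,2)@(5, 5): e=[22,4,2] → X
    (3,2)@(7, 5): e=[18,16,-6] → .
    (2,3)@(5, 7): e=[14,0,14] → X  [on edge]
    (3,3)@(7, 7): e=[10,12,6] → X
    (4,3)@(9, 7): e=[6,24,-2] → .
    (2,4)@(5, 9): e=[6,-4,26] → .
    (3,4)@(7, 9): e=[2,8,18] → X
    (4,4)@(9, 9): e=[-2,20,10] → .
    (3,5)@(7, 11): e=[-6,4,30] → .
    (3,6)@(7, 13): e=[-14,0,42] → .  [on edge]
  covered (4 px):
    . . . . . . . . . .
    . . . . . . . . . .
    . . X . . . . . . .
    . . X X . . . . . .
    . . . X . . . . . .
    . . . . . . . . . .
    . . . . . . . . . .
    . . . . . . . . . .
    . . . . . . . . . .
T2:
  2·area = 140
  edge (4, 6)→(18, 2): d=(14,-4) top-left  bias=+0
  edge (18, 2)→(18, 12): d=(0,10) right/bottom  bias=-1
  edge (18, 12)→(4, 6): d=(-14,-6) top-left  bias=+0
    (7,1)@(15, 3): e=[2,30,108] → X
    (8,1)@(17, 3): e=[10,10,120] → X
    (9,1)@(19, 3): e=[18,-10,132] → .
    (4,2)@(9, 5): e=[6,90,44] → X
    (5,2)@(11, 5): e=[14,70,56] → X
    (6,2)@(13, 5): e=[22,50,68] → X
    (9,2)@(19, 5): e=[46,-10,104] → .
    (3,3)@(7, 7): e=[26,110,4] → X
    (9,3)@(19, 7): e=[74,-10,76] → .
    (3,4)@(7, 9): e=[54,110,-24] → .
    (4,4)@(9, 9): e=[62,90,-12] → .
    (5,4)@(11, 9): e=[70,70,0] → X  [on edge]
  covered (18 px):
    . . . . . . . . . .
    . . . . . . . X X .
    . . . . X X X X X .
    . . . X X X X X X .
    . . . . . X X X X .
    . . . . . . . . X .
    . . . . . . . . . .
    . . . . . . . . . .
    . . . . . . . . . .
T3:
  2·area = 48
  edge (8, 14)→(4, 14): d=(-4,0) right/bottom  bias=-1
  edge (4, 14)→(16, 2): d=(12,-12) top-left  bias=+0
  edge (16, 2)→(8, 14): d=(-8,12) right/bottom  bias=-1
    (8,0)@(17, 1): e=[52,0,-4] → .  [on edge]
    (7,1)@(15, 3): e=[44,0,4] → X  [on edge]
    (8,1)@(17, 3): e=[44,24,-20] → .
    (6,2)@(13, 5): e=[36,0,12] → X  [on edge]
    (7,2)@(15, 5): e=[36,24,-12] → .
    (5,3)@(11, 7): e=[28,0,20] → X  [on edge]
    (6,3)@(13, 7): e=[28,24,-4] → .
    (4,4)@(9, 9): e=[20,0,28] → X  [on edge]
    (6,4)@(13, 9): e=[20,48,-20] → .
    (3,5)@(7, 11): e=[12,0,36] → X  [on edge]
    (5,5)@(11, 11): e=[12,48,-12] → .
    (2,6)@(5, 13): e=[4,0,44] → X  [on edge]
    (1,7)@(3, 15): e=[-4,0,52] → .  [on edge]
    (0,8)@(1, 17): e=[-12,0,60] → .  [on edge]
  covered (9 px):
    . . . . . . . . . .
    . . . . . . . X . .
    . . . . . . X . . .
    . . . . . X . . . .
    . . . . X X . . . .
    . . . X X . . . . .
    . . X X . . . . . .
    . . . . . . . . . .
    . . . . . . . . . .

Result: [30,80,30]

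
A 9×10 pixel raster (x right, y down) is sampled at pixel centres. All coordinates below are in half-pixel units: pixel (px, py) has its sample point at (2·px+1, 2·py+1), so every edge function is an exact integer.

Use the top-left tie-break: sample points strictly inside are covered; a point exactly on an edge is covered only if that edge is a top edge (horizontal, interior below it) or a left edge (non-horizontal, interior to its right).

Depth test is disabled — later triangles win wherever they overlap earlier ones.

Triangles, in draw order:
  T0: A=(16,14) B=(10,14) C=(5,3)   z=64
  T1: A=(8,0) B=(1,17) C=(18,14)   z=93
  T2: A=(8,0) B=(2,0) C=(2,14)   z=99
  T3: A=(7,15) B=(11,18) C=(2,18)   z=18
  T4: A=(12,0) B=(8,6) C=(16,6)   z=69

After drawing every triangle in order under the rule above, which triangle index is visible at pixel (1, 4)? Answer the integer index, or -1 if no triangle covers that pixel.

T0:
  2·area = 66
  edge (16, 14)→(10, 14): d=(-6,0) right/bottom  bias=-1
  edge (10, 14)→(5, 3): d=(-5,-11) top-left  bias=+0
  edge (5, 3)→(16, 14): d=(11,11) right/bottom  bias=-1
    (1,0)@(3, 1): e=[78,-12,0] → .  [on edge]
    (2,1)@(5, 3): e=[66,0,0] → .  [on edge]
    (3,2)@(7, 5): e=[54,12,0] → .  [on edge]
    (3,3)@(7, 7): e=[42,2,22] → X
    (4,3)@(9, 7): e=[42,24,0] → .  [on edge]
    (3,4)@(7, 9): e=[30,-8,44] → .
    (4,4)@(9, 9): e=[30,14,22] → X
    (5,4)@(11, 9): e=[30,36,0] → .  [on edge]
    (4,5)@(9, 11): e=[18,4,44] → X
    (5,5)@(11, 11): e=[18,26,22] → X
    (6,5)@(13, 11): e=[18,48,0] → .  [on edge]
    (4,6)@(9, 13): e=[6,-6,66] → .
    (7,6)@(15, 13): e=[6,60,0] → .  [on edge]
    (8,7)@(17, 15): e=[-6,72,0] → .  [on edge]
  covered (6 px):
    . . . . . . . . .
    . . . . . . . . .
    . . . . . . . . .
    . . . X . . . . .
    . . . . X . . . .
    . . . . X X . . .
    . . . . . X X . .
    . . . . . . . . .
    . . . . . . . . .
    . . . . . . . . .
T1:
  2·area = 268  (B↔C swapped to make it positive)
  edge (8, 0)→(18, 14): d=(10,14) right/bottom  bias=-1
  edge (18, 14)→(1, 17): d=(-17,3) right/bottom  bias=-1
  edge (1, 17)→(8, 0): d=(7,-17) top-left  bias=+0
    (3,1)@(7, 3): e=[44,220,4] → X
    (4,1)@(9, 3): e=[16,214,38] → X
    (5,1)@(11, 3): e=[-12,208,72] → .
    (3,2)@(7, 5): e=[64,186,18] → X
    (5,2)@(11, 5): e=[8,174,86] → X
    (6,2)@(13, 5): e=[-20,168,120] → .
    (3,3)@(7, 7): e=[84,152,32] → X
    (6,3)@(13, 7): e=[0,134,134] → .  [on edge]
    (2,4)@(5, 9): e=[132,124,12] → X
    (6,4)@(13, 9): e=[20,100,148] → X
    (7,4)@(15, 9): e=[-8,94,182] → .
    (2,5)@(5, 11): e=[152,90,26] → X
    (0,8)@(1, 17): e=[268,0,0] → .  [on edge]
  covered (32 px):
    . . . . . . . . .
    . . . X X . . . .
    . . . X X X . . .
    . . . X X X . . .
    . . X X X X X . .
    . . X X X X X X .
    . X X X X X X X X
    . X X X X X . . .
    . . . . . . . . .
    . . . . . . . . .
T2:
  2·area = 84  (B↔C swapped to make it positive)
  edge (8, 0)→(2, 14): d=(-6,14) right/bottom  bias=-1
  edge (2, 14)→(2, 0): d=(0,-14) top-left  bias=+0
  edge (2, 0)→(8, 0): d=(6,0) top-left  bias=+0
    (1,0)@(3, 1): e=[64,14,6] → X
    (2,0)@(5, 1): e=[36,42,6] → X
    (3,0)@(7, 1): e=[8,70,6] → X
    (4,0)@(9, 1): e=[-20,98,6] → .
    (1,1)@(3, 3): e=[52,14,18] → X
    (3,1)@(7, 3): e=[-4,70,18] → .
    (1,2)@(3, 5): e=[40,14,30] → X
    (3,2)@(7, 5): e=[-16,70,30] → .
    (1,3)@(3, 7): e=[28,14,42] → X
    (2,3)@(5, 7): e=[0,42,42] → .  [on edge]
    (1,4)@(3, 9): e=[16,14,54] → X
    (2,4)@(5, 9): e=[-12,42,54] → .
  covered (10 px):
    . X X X . . . . .
    . X X . . . . . .
    . X X . . . . . .
    . X . . . . . . .
    . X . . . . . . .
    . X . . . . . . .
    . . . . . . . . .
    . . . . . . . . .
    . . . . . . . . .
    . . . . . . . . .
T3:
  2·area = 27
  edge (7, 15)→(11, 18): d=(4,3) right/bottom  bias=-1
  edge (11, 18)→(2, 18): d=(-9,0) right/bottom  bias=-1
  edge (2, 18)→(7, 15): d=(5,-3) top-left  bias=+0
    (8,4)@(17, 9): e=[-54,81,0] → .  [on edge]
    (3,7)@(7, 15): e=[0,27,0] → .  [on edge]
    (2,8)@(5, 17): e=[14,9,4] → X
    (3,8)@(7, 17): e=[8,9,10] → X
    (4,8)@(9, 17): e=[2,9,16] → X
    (5,8)@(11, 17): e=[-4,9,22] → .
    (2,9)@(5, 19): e=[22,-9,14] → .
    (3,9)@(7, 19): e=[16,-9,20] → .
    (4,9)@(9, 19): e=[10,-9,26] → .
  covered (3 px):
    . . . . . . . . .
    . . . . . . . . .
    . . . . . . . . .
    . . . . . . . . .
    . . . . . . . . .
    . . . . . . . . .
    . . . . . . . . .
    . . . . . . . . .
    . . X X X . . . .
    . . . . . . . . .
T4:
  2·area = 48  (B↔C swapped to make it positive)
  edge (12, 0)→(16, 6): d=(4,6) right/bottom  bias=-1
  edge (16, 6)→(8, 6): d=(-8,0) right/bottom  bias=-1
  edge (8, 6)→(12, 0): d=(4,-6) top-left  bias=+0
    (5,1)@(11, 3): e=[18,24,6] → X
    (6,1)@(13, 3): e=[6,24,18] → X
    (7,1)@(15, 3): e=[-6,24,30] → .
    (4,2)@(9, 5): e=[38,8,2] → X
    (7,2)@(15, 5): e=[2,8,38] → X
    (8,2)@(17, 5): e=[-10,8,50] → .
    (4,3)@(9, 7): e=[46,-8,10] → .
    (5,3)@(11, 7): e=[34,-8,22] → .
    (6,3)@(13, 7): e=[22,-8,34] → .
    (7,3)@(15, 7): e=[10,-8,46] → .
  covered (6 px):
    . . . . . . . . .
    . . . . . X X . .
    . . . . X X X X .
    . . . . . . . . .
    . . . . . . . . .
    . . . . . . . . .
    . . . . . . . . .
    . . . . . . . . .
    . . . . . . . . .
    . . . . . . . . .

Z-buffer (winner per pixel, '.' = empty):
  . 2 2 2 . . . . .
  . 2 2 1 1 4 4 . .
  . 2 2 1 4 4 4 4 .
  . 2 . 1 1 1 . . .
  . 2 1 1 1 1 1 . .
  . 2 1 1 1 1 1 1 .
  . 1 1 1 1 1 1 1 1
  . 1 1 1 1 1 . . .
  . . 3 3 3 . . . .
  . . . . . . . . .

Final: 2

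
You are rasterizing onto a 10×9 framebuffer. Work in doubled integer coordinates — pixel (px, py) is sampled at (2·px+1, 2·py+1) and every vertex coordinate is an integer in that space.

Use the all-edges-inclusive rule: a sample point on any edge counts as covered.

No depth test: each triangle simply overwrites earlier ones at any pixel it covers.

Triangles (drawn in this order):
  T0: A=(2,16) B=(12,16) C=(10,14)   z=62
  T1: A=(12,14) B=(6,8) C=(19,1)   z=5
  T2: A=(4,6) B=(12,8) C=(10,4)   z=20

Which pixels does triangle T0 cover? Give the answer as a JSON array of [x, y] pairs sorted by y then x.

T0:
  2·area = 20  (B↔C swapped to make it positive)
  edge (2, 16)→(10, 14): d=(8,-2) inclusive
  edge (10, 14)→(12, 16): d=(2,2) inclusive
  edge (12, 16)→(2, 16): d=(-10,0) inclusive
    (0,2)@(1, 5): e=[-90,0,110] → ·  [on edge]
    (1,3)@(3, 7): e=[-70,0,90] → ·  [on edge]
    (2,4)@(5, 9): e=[-50,0,70] → ·  [on edge]
    (3,5)@(7, 11): e=[-30,0,50] → ·  [on edge]
    (4,6)@(9, 13): e=[-10,0,30] → ·  [on edge]
    (3,7)@(7, 15): e=[2,8,10] → █
    (4,7)@(9, 15): e=[6,4,10] → █
    (5,7)@(11, 15): e=[10,0,10] → █  [on edge]
    (6,7)@(13, 15): e=[14,-4,10] → ·
    (3,8)@(7, 17): e=[18,12,-10] → ·
    (4,8)@(9, 17): e=[22,8,-10] → ·
    (5,8)@(11, 17): e=[26,4,-10] → ·
    (6,8)@(13, 17): e=[30,0,-10] → ·  [on edge]
  covered (3 px):
    · · · · · · · · · ·
    · · · · · · · · · ·
    · · · · · · · · · ·
    · · · · · · · · · ·
    · · · · · · · · · ·
    · · · · · · · · · ·
    · · · · · · · · · ·
    · · · █ █ █ · · · ·
    · · · · · · · · · ·
T1:
  2·area = 120
  edge (12, 14)→(6, 8): d=(-6,-6) inclusive
  edge (6, 8)→(19, 1): d=(13,-7) inclusive
  edge (19, 1)→(12, 14): d=(-7,13) inclusive
    (9,0)@(19, 1): e=[120,0,0] → █  [on edge]
    (0,1)@(1, 3): e=[0,-100,220] → ·  [on edge]
    (8,1)@(17, 3): e=[96,12,12] → █
    (9,1)@(19, 3): e=[108,26,-14] → ·
    (1,2)@(3, 5): e=[0,-60,180] → ·  [on edge]
    (6,2)@(13, 5): e=[60,10,50] → █
    (7,2)@(15, 5): e=[72,24,24] → █
    (8,2)@(17, 5): e=[84,38,-2] → ·
    (2,3)@(5, 7): e=[0,-20,140] → ·  [on edge]
    (4,3)@(9, 7): e=[24,8,88] → █
    (5,3)@(11, 7): e=[36,22,62] → █
    (8,3)@(17, 7): e=[72,64,-16] → ·
    (3,4)@(7, 9): e=[0,20,100] → █  [on edge]
    (4,5)@(9, 11): e=[0,60,60] → █  [on edge]
    (5,6)@(11, 13): e=[0,100,20] → █  [on edge]
    (6,7)@(13, 15): e=[0,140,-20] → ·  [on edge]
    (7,8)@(15, 17): e=[0,180,-60] → ·  [on edge]
  covered (16 px):
    · · · · · · · · · █
    · · · · · · · · █ ·
    · · · · · · █ █ · ·
    · · · · █ █ █ █ · ·
    · · · █ █ █ █ · · ·
    · · · · █ █ █ · · ·
    · · · · · █ · · · ·
    · · · · · · · · · ·
    · · · · · · · · · ·
T2:
  2·area = 28  (B↔C swapped to make it positive)
  edge (4, 6)→(10, 4): d=(6,-2) inclusive
  edge (10, 4)→(12, 8): d=(2,4) inclusive
  edge (12, 8)→(4, 6): d=(-8,-2) inclusive
    (9,0)@(19, 1): e=[0,-42,70] → ·  [on edge]
    (6,1)@(13, 3): e=[0,-14,42] → ·  [on edge]
    (3,2)@(7, 5): e=[0,14,14] → █  [on edge]
    (4,2)@(9, 5): e=[4,6,18] → █
    (5,2)@(11, 5): e=[8,-2,22] → ·
    (0,3)@(1, 7): e=[0,42,-14] → ·  [on edge]
    (3,3)@(7, 7): e=[12,18,-2] → ·
    (4,3)@(9, 7): e=[16,10,2] → █
    (5,3)@(11, 7): e=[20,2,6] → █
    (6,3)@(13, 7): e=[24,-6,10] → ·
    (4,4)@(9, 9): e=[28,14,-14] → ·
    (5,4)@(11, 9): e=[32,6,-10] → ·
  covered (4 px):
    · · · · · · · · · ·
    · · · · · · · · · ·
    · · · █ █ · · · · ·
    · · · · █ █ · · · ·
    · · · · · · · · · ·
    · · · · · · · · · ·
    · · · · · · · · · ·
    · · · · · · · · · ·
    · · · · · · · · · ·

Final: [[3,7],[4,7],[5,7]]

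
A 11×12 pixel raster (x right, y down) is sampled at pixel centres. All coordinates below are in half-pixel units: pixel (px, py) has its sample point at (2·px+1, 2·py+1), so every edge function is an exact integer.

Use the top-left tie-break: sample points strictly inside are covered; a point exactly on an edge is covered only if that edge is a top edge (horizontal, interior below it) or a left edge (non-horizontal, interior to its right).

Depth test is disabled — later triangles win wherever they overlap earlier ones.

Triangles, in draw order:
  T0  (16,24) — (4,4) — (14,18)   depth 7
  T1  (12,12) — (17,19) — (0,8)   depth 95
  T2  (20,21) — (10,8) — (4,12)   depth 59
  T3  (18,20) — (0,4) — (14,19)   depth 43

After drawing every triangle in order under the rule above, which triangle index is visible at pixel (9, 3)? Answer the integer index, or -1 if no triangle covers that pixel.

T0:
  2·area = 32
  edge (16, 24)→(4, 4): d=(-12,-20) top-left  bias=+0
  edge (4, 4)→(14, 18): d=(10,14) right/bottom  bias=-1
  edge (14, 18)→(16, 24): d=(2,6) right/bottom  bias=-1
    (4,1)@(9, 3): e=[112,-80,0] → .  [on edge]
    (3,4)@(7, 9): e=[0,8,24] → X  [on edge]
    (4,4)@(9, 9): e=[40,-20,12] → .
    (5,4)@(11, 9): e=[80,-48,0] → .  [on edge]
    (3,5)@(7, 11): e=[-24,28,28] → .
    (4,5)@(9, 11): e=[16,0,16] → .  [on edge]
    (5,7)@(11, 15): e=[8,12,12] → X
    (6,7)@(13, 15): e=[48,-16,0] → .  [on edge]
    (5,8)@(11, 17): e=[-16,32,16] → .
    (6,8)@(13, 17): e=[24,4,4] → X
    (7,8)@(15, 17): e=[64,-24,-8] → .
    (6,9)@(13, 19): e=[0,24,8] → X  [on edge]
    (7,10)@(15, 21): e=[16,16,0] → .  [on edge]
  covered (4 px):
    . . . . . . . . . . .
    . . . . . . . . . . .
    . . . . . . . . . . .
    . . . . . . . . . . .
    . . . X . . . . . . .
    . . . . . . . . . . .
    . . . . . . . . . . .
    . . . . . X . . . . .
    . . . . . . X . . . .
    . . . . . . X . . . .
    . . . . . . . . . . .
    . . . . . . . . . . .
T1:
  2·area = 64
  edge (12, 12)→(17, 19): d=(5,7) right/bottom  bias=-1
  edge (17, 19)→(0, 8): d=(-17,-11) top-left  bias=+0
  edge (0, 8)→(12, 12): d=(12,4) right/bottom  bias=-1
    (3,2)@(7, 5): e=[0,128,-64] → .  [on edge]
    (1,4)@(3, 9): e=[48,16,0] → .  [on edge]
    (2,5)@(5, 11): e=[44,4,16] → X
    (3,5)@(7, 11): e=[30,26,8] → X
    (4,5)@(9, 11): e=[16,48,0] → .  [on edge]
    (2,6)@(5, 13): e=[54,-30,40] → .
    (3,6)@(7, 13): e=[40,-8,32] → .
    (4,6)@(9, 13): e=[26,14,24] → X
    (5,6)@(11, 13): e=[12,36,16] → X
    (6,6)@(13, 13): e=[-2,58,8] → .
    (7,6)@(15, 13): e=[-16,80,0] → .  [on edge]
    (4,7)@(9, 15): e=[36,-20,48] → .
    (10,7)@(21, 15): e=[-48,112,0] → .  [on edge]
    (8,9)@(17, 19): e=[0,0,64] → .  [on edge]
  covered (7 px):
    . . . . . . . . . . .
    . . . . . . . . . . .
    . . . . . . . . . . .
    . . . . . . . . . . .
    . . . . . . . . . . .
    . . X X . . . . . . .
    . . . . X X . . . . .
    . . . . . X X . . . .
    . . . . . . . X . . .
    . . . . . . . . . . .
    . . . . . . . . . . .
    . . . . . . . . . . .
T2:
  2·area = 118  (B↔C swapped to make it positive)
  edge (20, 21)→(4, 12): d=(-16,-9) top-left  bias=+0
  edge (4, 12)→(10, 8): d=(6,-4) top-left  bias=+0
  edge (10, 8)→(20, 21): d=(10,13) right/bottom  bias=-1
    (4,4)@(9, 9): e=[93,2,23] → X
    (5,4)@(11, 9): e=[111,10,-3] → .
    (3,5)@(7, 11): e=[43,6,69] → X
    (5,5)@(11, 11): e=[79,22,17] → X
    (6,5)@(13, 11): e=[97,30,-9] → .
    (3,6)@(7, 13): e=[11,18,89] → X
    (6,6)@(13, 13): e=[65,42,11] → X
    (7,6)@(15, 13): e=[83,50,-15] → .
    (3,7)@(7, 15): e=[-21,30,109] → .
    (4,7)@(9, 15): e=[-3,38,83] → .
    (5,7)@(11, 15): e=[15,46,57] → X
    (7,7)@(15, 15): e=[51,62,5] → X
  covered (14 px):
    . . . . . . . . . . .
    . . . . . . . . . . .
    . . . . . . . . . . .
    . . . . . . . . . . .
    . . . . X . . . . . .
    . . . X X X . . . . .
    . . . X X X X . . . .
    . . . . . X X X . . .
    . . . . . . X X . . .
    . . . . . . . . X . .
    . . . . . . . . . . .
    . . . . . . . . . . .
T3:
  2·area = 46  (B↔C swapped to make it positive)
  edge (18, 20)→(14, 19): d=(-4,-1) top-left  bias=+0
  edge (14, 19)→(0, 4): d=(-14,-15) top-left  bias=+0
  edge (0, 4)→(18, 20): d=(18,16) right/bottom  bias=-1
    (0,2)@(1, 5): e=[43,1,2] → X
    (1,2)@(3, 5): e=[45,31,-30] → .
    (0,3)@(1, 7): e=[35,-27,38] → .
    (1,3)@(3, 7): e=[37,3,6] → X
    (2,3)@(5, 7): e=[39,33,-26] → .
    (1,4)@(3, 9): e=[29,-25,42] → .
    (2,4)@(5, 9): e=[31,5,10] → X
    (3,4)@(7, 9): e=[33,35,-22] → .
    (2,5)@(5, 11): e=[23,-23,46] → .
    (3,5)@(7, 11): e=[25,7,14] → X
    (4,5)@(9, 11): e=[27,37,-18] → .
    (3,6)@(7, 13): e=[17,-21,50] → .
  covered (8 px):
    . . . . . . . . . . .
    . . . . . . . . . . .
    X . . . . . . . . . .
    . X . . . . . . . . .
    . . X . . . . . . . .
    . . . X . . . . . . .
    . . . . X . . . . . .
    . . . . . X . . . . .
    . . . . . . X . . . .
    . . . . . . . X . . .
    . . . . . . . . . . .
    . . . . . . . . . . .

Z-buffer (winner per pixel, '.' = empty):
  . . . . . . . . . . .
  . . . . . . . . . . .
  3 . . . . . . . . . .
  . 3 . . . . . . . . .
  . . 3 0 2 . . . . . .
  . . 1 3 2 2 . . . . .
  . . . 2 3 2 2 . . . .
  . . . . . 3 2 2 . . .
  . . . . . . 3 2 . . .
  . . . . . . 0 3 2 . .
  . . . . . . . . . . .
  . . . . . . . . . . .

Final: -1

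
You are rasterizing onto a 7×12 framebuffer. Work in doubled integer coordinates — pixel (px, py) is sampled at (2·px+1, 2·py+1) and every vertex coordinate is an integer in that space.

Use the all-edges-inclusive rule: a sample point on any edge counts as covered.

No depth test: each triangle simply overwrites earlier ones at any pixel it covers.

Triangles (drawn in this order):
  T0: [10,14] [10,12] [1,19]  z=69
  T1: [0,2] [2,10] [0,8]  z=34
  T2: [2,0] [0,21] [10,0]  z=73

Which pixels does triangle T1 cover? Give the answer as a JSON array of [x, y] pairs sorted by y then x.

T0:
  2·area = 18  (B↔C swapped to make it positive)
  edge (10, 14)→(1, 19): d=(-9,5) inclusive
  edge (1, 19)→(10, 12): d=(9,-7) inclusive
  edge (10, 12)→(10, 14): d=(0,2) inclusive
    (4,6)@(9, 13): e=[14,2,2] → X
    (5,6)@(11, 13): e=[4,16,-2] → .
    (3,7)@(7, 15): e=[6,6,6] → X
    (4,7)@(9, 15): e=[-4,20,2] → .
    (3,8)@(7, 17): e=[-12,24,6] → .
    (0,9)@(1, 19): e=[0,0,18] → X  [on edge]
    (1,9)@(3, 19): e=[-10,14,14] → .
    (0,10)@(1, 21): e=[-18,18,18] → .
  covered (3 px):
    . . . . . . .
    . . . . . . .
    . . . . . . .
    . . . . . . .
    . . . . . . .
    . . . . . . .
    . . . . X . .
    . . . X . . .
    . . . . . . .
    X . . . . . .
    . . . . . . .
    . . . . . . .
T1:
  2·area = 12
  edge (0, 2)→(2, 10): d=(2,8) inclusive
  edge (2, 10)→(0, 8): d=(-2,-2) inclusive
  edge (0, 8)→(0, 2): d=(0,-6) inclusive
    (0,3)@(1, 7): e=[2,4,6] → X
    (1,3)@(3, 7): e=[-14,8,18] → .
    (0,4)@(1, 9): e=[6,0,6] → X  [on edge]
    (1,4)@(3, 9): e=[-10,4,18] → .
    (0,5)@(1, 11): e=[10,-4,6] → .
    (1,5)@(3, 11): e=[-6,0,18] → .  [on edge]
    (2,6)@(5, 13): e=[-18,0,30] → .  [on edge]
    (3,7)@(7, 15): e=[-30,0,42] → .  [on edge]
    (4,8)@(9, 17): e=[-42,0,54] → .  [on edge]
    (5,9)@(11, 19): e=[-54,0,66] → .  [on edge]
    (6,10)@(13, 21): e=[-66,0,78] → .  [on edge]
  covered (2 px):
    . . . . . . .
    . . . . . . .
    . . . . . . .
    X . . . . . .
    X . . . . . .
    . . . . . . .
    . . . . . . .
    . . . . . . .
    . . . . . . .
    . . . . . . .
    . . . . . . .
    . . . . . . .
T2:
  2·area = 168  (B↔C swapped to make it positive)
  edge (2, 0)→(10, 0): d=(8,0) inclusive
  edge (10, 0)→(0, 21): d=(-10,21) inclusive
  edge (0, 21)→(2, 0): d=(2,-21) inclusive
    (1,0)@(3, 1): e=[8,137,23] → X
    (2,0)@(5, 1): e=[8,95,65] → X
    (3,0)@(7, 1): e=[8,53,107] → X
    (4,0)@(9, 1): e=[8,11,149] → X
    (5,0)@(11, 1): e=[8,-31,191] → .
    (1,1)@(3, 3): e=[24,117,27] → X
    (4,1)@(9, 3): e=[24,-9,153] → .
    (1,2)@(3, 5): e=[40,97,31] → X
    (4,2)@(9, 5): e=[40,-29,157] → .
    (1,3)@(3, 7): e=[56,77,35] → X
    (3,3)@(7, 7): e=[56,-7,119] → .
    (1,4)@(3, 9): e=[72,57,39] → X
  covered (20 px):
    . X X X X . .
    . X X X . . .
    . X X X . . .
    . X X . . . .
    . X X . . . .
    X X . . . . .
    X X . . . . .
    X . . . . . .
    X . . . . . .
    . . . . . . .
    . . . . . . .
    . . . . . . .

Answer: [[0,3],[0,4]]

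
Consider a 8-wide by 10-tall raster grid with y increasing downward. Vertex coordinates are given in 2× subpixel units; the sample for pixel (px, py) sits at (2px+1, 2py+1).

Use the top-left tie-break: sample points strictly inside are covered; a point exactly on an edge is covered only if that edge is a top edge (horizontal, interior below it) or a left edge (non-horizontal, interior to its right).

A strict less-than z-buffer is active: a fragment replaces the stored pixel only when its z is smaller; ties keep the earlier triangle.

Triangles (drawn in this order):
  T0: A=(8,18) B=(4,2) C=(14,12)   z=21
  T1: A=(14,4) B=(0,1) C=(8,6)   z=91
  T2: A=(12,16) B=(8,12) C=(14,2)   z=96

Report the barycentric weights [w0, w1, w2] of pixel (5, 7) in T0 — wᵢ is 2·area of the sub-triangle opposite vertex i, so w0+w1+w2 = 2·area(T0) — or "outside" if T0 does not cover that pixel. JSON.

T0:
  2·area = 120
  edge (8, 18)→(4, 2): d=(-4,-16) top-left  bias=+0
  edge (4, 2)→(14, 12): d=(10,10) right/bottom  bias=-1
  edge (14, 12)→(8, 18): d=(-6,6) right/bottom  bias=-1
    (1,0)@(3, 1): e=[-12,0,132] → ·  [on edge]
    (2,1)@(5, 3): e=[12,0,108] → ·  [on edge]
    (2,2)@(5, 5): e=[4,20,96] → #
    (3,2)@(7, 5): e=[36,0,84] → ·  [on edge]
    (2,3)@(5, 7): e=[-4,40,84] → ·
    (3,3)@(7, 7): e=[28,20,72] → #
    (4,3)@(9, 7): e=[60,0,60] → ·  [on edge]
    (3,4)@(7, 9): e=[20,40,60] → #
    (4,4)@(9, 9): e=[52,20,48] → #
    (5,4)@(11, 9): e=[84,0,36] → ·  [on edge]
    (3,5)@(7, 11): e=[12,60,48] → #
    (5,5)@(11, 11): e=[76,20,24] → #
    (6,5)@(13, 11): e=[108,0,12] → ·  [on edge]
    (7,5)@(15, 11): e=[140,-20,0] → ·  [on edge]
    (6,6)@(13, 13): e=[100,20,0] → ·  [on edge]
    (7,6)@(15, 13): e=[132,0,-12] → ·  [on edge]
    (5,7)@(11, 15): e=[60,60,0] → ·  [on edge]
    (4,8)@(9, 17): e=[20,100,0] → ·  [on edge]
    (3,9)@(7, 19): e=[-20,140,0] → ·  [on edge]
  covered (11 px):
    · · · · · · · ·
    · · · · · · · ·
    · · # · · · · ·
    · · · # · · · ·
    · · · # # · · ·
    · · · # # # · ·
    · · · # # # · ·
    · · · · # · · ·
    · · · · · · · ·
    · · · · · · · ·
T1:
  2·area = 46  (B↔C swapped to make it positive)
  edge (14, 4)→(8, 6): d=(-6,2) right/bottom  bias=-1
  edge (8, 6)→(0, 1): d=(-8,-5) top-left  bias=+0
  edge (0, 1)→(14, 4): d=(14,3) right/bottom  bias=-1
    (2,1)@(5, 3): e=[24,9,13] → #
    (3,1)@(7, 3): e=[20,19,7] → #
    (4,1)@(9, 3): e=[16,29,1] → #
    (5,1)@(11, 3): e=[12,39,-5] → ·
    (2,2)@(5, 5): e=[12,-7,41] → ·
    (3,2)@(7, 5): e=[8,3,35] → #
    (5,2)@(11, 5): e=[0,23,23] → ·  [on edge]
    (2,3)@(5, 7): e=[0,-23,69] → ·  [on edge]
    (3,3)@(7, 7): e=[-4,-13,63] → ·
    (4,3)@(9, 7): e=[-8,-3,57] → ·
  covered (5 px):
    · · · · · · · ·
    · · # # # · · ·
    · · · # # · · ·
    · · · · · · · ·
    · · · · · · · ·
    · · · · · · · ·
    · · · · · · · ·
    · · · · · · · ·
    · · · · · · · ·
    · · · · · · · ·
T2:
  2·area = 64
  edge (12, 16)→(8, 12): d=(-4,-4) top-left  bias=+0
  edge (8, 12)→(14, 2): d=(6,-10) top-left  bias=+0
  edge (14, 2)→(12, 16): d=(-2,14) right/bottom  bias=-1
    (0,2)@(1, 5): e=[0,-112,176] → ·  [on edge]
    (6,2)@(13, 5): e=[48,8,8] → #
    (7,2)@(15, 5): e=[56,28,-20] → ·
    (1,3)@(3, 7): e=[0,-80,144] → ·  [on edge]
    (5,3)@(11, 7): e=[32,0,32] → #  [on edge]
    (7,3)@(15, 7): e=[48,40,-24] → ·
    (2,4)@(5, 9): e=[0,-48,112] → ·  [on edge]
    (5,4)@(11, 9): e=[24,12,28] → #
    (6,4)@(13, 9): e=[32,32,0] → ·  [on edge]
    (3,5)@(7, 11): e=[0,-16,80] → ·  [on edge]
    (4,5)@(9, 11): e=[8,4,52] → #
    (6,5)@(13, 11): e=[24,44,-4] → ·
    (4,6)@(9, 13): e=[0,16,48] → #  [on edge]
    (5,7)@(11, 15): e=[0,48,16] → #  [on edge]
    (2,8)@(5, 17): e=[-32,0,96] → ·  [on edge]
    (6,8)@(13, 17): e=[0,80,-16] → ·  [on edge]
    (7,9)@(15, 19): e=[0,112,-48] → ·  [on edge]
  covered (9 px):
    · · · · · · · ·
    · · · · · · · ·
    · · · · · · # ·
    · · · · · # # ·
    · · · · · # · ·
    · · · · # # · ·
    · · · · # # · ·
    · · · · · # · ·
    · · · · · · · ·
    · · · · · · · ·

Answer: "outside"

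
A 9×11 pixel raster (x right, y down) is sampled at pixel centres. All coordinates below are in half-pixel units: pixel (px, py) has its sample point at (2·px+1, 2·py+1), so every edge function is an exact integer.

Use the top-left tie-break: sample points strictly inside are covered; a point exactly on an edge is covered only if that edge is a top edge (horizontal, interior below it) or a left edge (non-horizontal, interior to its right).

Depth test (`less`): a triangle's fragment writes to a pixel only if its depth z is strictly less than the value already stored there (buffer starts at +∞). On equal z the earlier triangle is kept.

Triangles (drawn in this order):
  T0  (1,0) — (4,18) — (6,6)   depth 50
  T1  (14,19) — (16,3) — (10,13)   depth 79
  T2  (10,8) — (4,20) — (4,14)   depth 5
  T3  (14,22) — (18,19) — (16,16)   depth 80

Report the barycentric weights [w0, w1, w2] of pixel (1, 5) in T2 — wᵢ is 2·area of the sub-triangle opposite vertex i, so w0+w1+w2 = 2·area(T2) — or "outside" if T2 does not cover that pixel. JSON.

T0:
  2·area = 72  (B↔C swapped to make it positive)
  edge (1, 0)→(6, 6): d=(5,6) right/bottom  bias=-1
  edge (6, 6)→(4, 18): d=(-2,12) right/bottom  bias=-1
  edge (4, 18)→(1, 0): d=(-3,-18) top-left  bias=+0
    (1,1)@(3, 3): e=[3,42,27] → #
    (2,1)@(5, 3): e=[-9,18,63] → ·
    (1,2)@(3, 5): e=[13,38,21] → #
    (2,2)@(5, 5): e=[1,14,57] → #
    (3,2)@(7, 5): e=[-11,-10,93] → ·
    (1,3)@(3, 7): e=[23,34,15] → #
    (3,3)@(7, 7): e=[-1,-14,87] → ·
    (1,4)@(3, 9): e=[33,30,9] → #
    (3,4)@(7, 9): e=[9,-18,81] → ·
    (1,5)@(3, 11): e=[43,26,3] → #
    (3,5)@(7, 11): e=[19,-22,75] → ·
    (1,6)@(3, 13): e=[53,22,-3] → ·
  covered (9 px):
    · · · · · · · · ·
    · # · · · · · · ·
    · # # · · · · · ·
    · # # · · · · · ·
    · # # · · · · · ·
    · # # · · · · · ·
    · · · · · · · · ·
    · · · · · · · · ·
    · · · · · · · · ·
    · · · · · · · · ·
    · · · · · · · · ·
T1:
  2·area = 76  (B↔C swapped to make it positive)
  edge (14, 19)→(10, 13): d=(-4,-6) top-left  bias=+0
  edge (10, 13)→(16, 3): d=(6,-10) top-left  bias=+0
  edge (16, 3)→(14, 19): d=(-2,16) right/bottom  bias=-1
    (7,2)@(15, 5): e=[62,2,12] → #
    (8,2)@(17, 5): e=[74,22,-20] → ·
    (7,3)@(15, 7): e=[54,14,8] → #
    (8,3)@(17, 7): e=[66,34,-24] → ·
    (6,4)@(13, 9): e=[34,6,36] → #
    (8,4)@(17, 9): e=[58,46,-28] → ·
    (6,5)@(13, 11): e=[26,18,32] → #
    (7,5)@(15, 11): e=[38,38,0] → ·  [on edge]
    (5,6)@(11, 13): e=[6,10,60] → #
    (7,6)@(15, 13): e=[30,50,-4] → ·
    (5,7)@(11, 15): e=[-2,22,56] → ·
    (6,7)@(13, 15): e=[10,42,24] → #
  covered (9 px):
    · · · · · · · · ·
    · · · · · · · · ·
    · · · · · · · # ·
    · · · · · · · # ·
    · · · · · · # # ·
    · · · · · · # · ·
    · · · · · # # · ·
    · · · · · · # · ·
    · · · · · · # · ·
    · · · · · · · · ·
    · · · · · · · · ·
T2:
  2·area = 36
  edge (10, 8)→(4, 20): d=(-6,12) right/bottom  bias=-1
  edge (4, 20)→(4, 14): d=(0,-6) top-left  bias=+0
  edge (4, 14)→(10, 8): d=(6,-6) top-left  bias=+0
    (8,0)@(17, 1): e=[-42,78,0] → ·  [on edge]
    (7,1)@(15, 3): e=[-30,66,0] → ·  [on edge]
    (6,2)@(13, 5): e=[-18,54,0] → ·  [on edge]
    (5,3)@(11, 7): e=[-6,42,0] → ·  [on edge]
    (4,4)@(9, 9): e=[6,30,0] → #  [on edge]
    (5,4)@(11, 9): e=[-18,42,12] → ·
    (3,5)@(7, 11): e=[18,18,0] → #  [on edge]
    (4,5)@(9, 11): e=[-6,30,12] → ·
    (2,6)@(5, 13): e=[30,6,0] → #  [on edge]
    (4,6)@(9, 13): e=[-18,30,24] → ·
    (1,7)@(3, 15): e=[42,-6,0] → ·  [on edge]
    (2,7)@(5, 15): e=[18,6,12] → #
    (0,8)@(1, 17): e=[54,-18,0] → ·  [on edge]
  covered (6 px):
    · · · · · · · · ·
    · · · · · · · · ·
    · · · · · · · · ·
    · · · · · · · · ·
    · · · · # · · · ·
    · · · # · · · · ·
    · · # # · · · · ·
    · · # · · · · · ·
    · · # · · · · · ·
    · · · · · · · · ·
    · · · · · · · · ·
T3:
  2·area = 18  (B↔C swapped to make it positive)
  edge (14, 22)→(16, 16): d=(2,-6) top-left  bias=+0
  edge (16, 16)→(18, 19): d=(2,3) right/bottom  bias=-1
  edge (18, 19)→(14, 22): d=(-4,3) right/bottom  bias=-1
    (8,6)@(17, 13): e=[0,-9,27] → ·  [on edge]
    (7,9)@(15, 19): e=[0,9,9] → #  [on edge]
    (8,9)@(17, 19): e=[12,3,3] → #
    (7,10)@(15, 21): e=[4,13,1] → #
    (8,10)@(17, 21): e=[16,7,-5] → ·
  covered (3 px):
    · · · · · · · · ·
    · · · · · · · · ·
    · · · · · · · · ·
    · · · · · · · · ·
    · · · · · · · · ·
    · · · · · · · · ·
    · · · · · · · · ·
    · · · · · · · · ·
    · · · · · · · · ·
    · · · · · · · # #
    · · · · · · · # ·

Result: "outside"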